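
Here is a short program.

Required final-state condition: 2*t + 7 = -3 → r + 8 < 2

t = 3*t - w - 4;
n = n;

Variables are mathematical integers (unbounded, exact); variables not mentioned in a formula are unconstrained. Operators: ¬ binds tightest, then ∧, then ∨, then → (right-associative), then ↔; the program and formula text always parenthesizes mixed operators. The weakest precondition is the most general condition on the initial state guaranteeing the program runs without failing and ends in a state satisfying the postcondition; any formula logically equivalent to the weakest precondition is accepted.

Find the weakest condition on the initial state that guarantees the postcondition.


Working backward. After the program, the postcondition 2*t + 7 = -3 → r + 8 < 2 must hold; in canonical form it is 2*t = -10 → r < -6.
Before n := n: 2*t = -10 → r < -6
Before t := 3*t - w - 4: 6*t = 2*w - 2 → r < -6
Answer: WP = 6*t = 2*w - 2 → r < -6


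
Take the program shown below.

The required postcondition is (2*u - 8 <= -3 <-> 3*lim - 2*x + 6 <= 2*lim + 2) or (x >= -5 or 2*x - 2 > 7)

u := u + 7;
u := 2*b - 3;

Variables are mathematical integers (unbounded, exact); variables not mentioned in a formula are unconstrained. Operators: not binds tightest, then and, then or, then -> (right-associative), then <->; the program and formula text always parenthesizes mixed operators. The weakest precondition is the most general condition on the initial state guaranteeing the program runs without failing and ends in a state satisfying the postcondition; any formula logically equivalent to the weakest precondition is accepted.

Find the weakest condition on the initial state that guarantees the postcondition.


Working backward. After the program, the postcondition (2*u - 8 <= -3 <-> 3*lim - 2*x + 6 <= 2*lim + 2) or (x >= -5 or 2*x - 2 > 7) must hold; in canonical form it is (2*u <= 5 <-> lim <= 2*x - 4) or x >= -5 or 2*x > 9.
Before u := 2*b - 3: (4*b <= 11 <-> lim <= 2*x - 4) or x >= -5 or 2*x > 9
Before u := u + 7: (4*b <= 11 <-> lim <= 2*x - 4) or x >= -5 or 2*x > 9
Answer: WP = (4*b <= 11 <-> lim <= 2*x - 4) or x >= -5 or 2*x > 9


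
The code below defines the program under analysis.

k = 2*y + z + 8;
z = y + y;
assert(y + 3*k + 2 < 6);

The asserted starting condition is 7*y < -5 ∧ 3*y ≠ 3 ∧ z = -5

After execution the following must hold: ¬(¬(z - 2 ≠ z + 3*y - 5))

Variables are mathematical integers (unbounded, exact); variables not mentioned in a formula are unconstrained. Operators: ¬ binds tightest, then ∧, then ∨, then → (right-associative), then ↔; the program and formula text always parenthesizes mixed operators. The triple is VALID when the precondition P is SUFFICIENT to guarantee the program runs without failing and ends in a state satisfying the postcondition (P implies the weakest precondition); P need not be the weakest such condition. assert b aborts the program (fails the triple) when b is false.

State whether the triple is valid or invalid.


Working backward. After the program, the postcondition ¬(¬(z - 2 ≠ z + 3*y - 5)) must hold; in canonical form it is 3*y ≠ 3.
Before assert y + 3*k + 2 < 6: 3*k + y < 4 ∧ 3*y ≠ 3
Before z := y + y: 3*k + y < 4 ∧ 3*y ≠ 3
Before k := 2*y + z + 8: 7*y + 3*z < -20 ∧ 3*y ≠ 3
The weakest precondition is 7*y + 3*z < -20 ∧ 3*y ≠ 3.
Check whether 7*y < -5 ∧ 3*y ≠ 3 ∧ z = -5 implies it.
Every state satisfying the precondition satisfies the weakest precondition: the implication holds.
Answer: valid


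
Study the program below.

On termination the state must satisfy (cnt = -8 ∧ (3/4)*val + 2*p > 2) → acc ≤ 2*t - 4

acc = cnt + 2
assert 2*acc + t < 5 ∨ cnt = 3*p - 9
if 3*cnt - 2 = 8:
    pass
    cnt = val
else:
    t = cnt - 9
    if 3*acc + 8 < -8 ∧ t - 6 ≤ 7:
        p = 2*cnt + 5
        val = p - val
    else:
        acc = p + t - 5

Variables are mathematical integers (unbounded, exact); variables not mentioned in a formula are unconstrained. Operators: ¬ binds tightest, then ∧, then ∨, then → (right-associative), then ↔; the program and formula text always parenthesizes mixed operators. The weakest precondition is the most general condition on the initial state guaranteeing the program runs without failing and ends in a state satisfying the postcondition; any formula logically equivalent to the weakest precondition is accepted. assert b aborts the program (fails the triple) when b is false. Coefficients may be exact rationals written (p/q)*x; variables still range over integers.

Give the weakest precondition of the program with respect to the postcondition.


Working backward. After the program, the postcondition (cnt = -8 ∧ (3/4)*val + 2*p > 2) → acc ≤ 2*t - 4 must hold; in canonical form it is (cnt = -8 ∧ 2*p + (3/4)*val > 2) → acc ≤ 2*t - 4.
Then branch requires (val = -8 ∧ 2*p + (3/4)*val > 2) → acc ≤ 2*t - 4; else branch requires ((3*acc < -16 ∧ cnt ≤ 22) → ((cnt = -8 ∧ (11/2)*cnt > (3/4)*val - 47/4) → acc ≤ 2*cnt - 22)) ∧ ((¬(3*acc < -16 ∧ cnt ≤ 22)) → ((cnt = -8 ∧ 2*p + (3/4)*val > 2) → p ≤ cnt - 8)).
Before the if: (3*cnt = 10 → ((val = -8 ∧ 2*p + (3/4)*val > 2) → acc ≤ 2*t - 4)) ∧ ((¬(3*cnt = 10)) → (((3*acc < -16 ∧ cnt ≤ 22) → ((cnt = -8 ∧ (11/2)*cnt > (3/4)*val - 47/4) → acc ≤ 2*cnt - 22)) ∧ ((¬(3*acc < -16 ∧ cnt ≤ 22)) → ((cnt = -8 ∧ 2*p + (3/4)*val > 2) → p ≤ cnt - 8))))
Before assert 2*acc + t < 5 ∨ cnt = 3*p - 9: (2*acc + t < 5 ∨ cnt = 3*p - 9) ∧ (3*cnt = 10 → ((val = -8 ∧ 2*p + (3/4)*val > 2) → acc ≤ 2*t - 4)) ∧ ((¬(3*cnt = 10)) → (((3*acc < -16 ∧ cnt ≤ 22) → ((cnt = -8 ∧ (11/2)*cnt > (3/4)*val - 47/4) → acc ≤ 2*cnt - 22)) ∧ ((¬(3*acc < -16 ∧ cnt ≤ 22)) → ((cnt = -8 ∧ 2*p + (3/4)*val > 2) → p ≤ cnt - 8))))
Before acc := cnt + 2: (2*cnt + t < 1 ∨ cnt = 3*p - 9) ∧ (3*cnt = 10 → ((val = -8 ∧ 2*p + (3/4)*val > 2) → cnt ≤ 2*t - 6)) ∧ ((¬(3*cnt = 10)) → (((3*cnt < -22 ∧ cnt ≤ 22) → ((cnt = -8 ∧ (11/2)*cnt > (3/4)*val - 47/4) → cnt ≥ 24)) ∧ ((¬(3*cnt < -22 ∧ cnt ≤ 22)) → ((cnt = -8 ∧ 2*p + (3/4)*val > 2) → p ≤ cnt - 8))))
Answer: WP = (2*cnt + t < 1 ∨ cnt = 3*p - 9) ∧ (3*cnt = 10 → ((val = -8 ∧ 2*p + (3/4)*val > 2) → cnt ≤ 2*t - 6)) ∧ ((¬(3*cnt = 10)) → (((3*cnt < -22 ∧ cnt ≤ 22) → ((cnt = -8 ∧ (11/2)*cnt > (3/4)*val - 47/4) → cnt ≥ 24)) ∧ ((¬(3*cnt < -22 ∧ cnt ≤ 22)) → ((cnt = -8 ∧ 2*p + (3/4)*val > 2) → p ≤ cnt - 8))))


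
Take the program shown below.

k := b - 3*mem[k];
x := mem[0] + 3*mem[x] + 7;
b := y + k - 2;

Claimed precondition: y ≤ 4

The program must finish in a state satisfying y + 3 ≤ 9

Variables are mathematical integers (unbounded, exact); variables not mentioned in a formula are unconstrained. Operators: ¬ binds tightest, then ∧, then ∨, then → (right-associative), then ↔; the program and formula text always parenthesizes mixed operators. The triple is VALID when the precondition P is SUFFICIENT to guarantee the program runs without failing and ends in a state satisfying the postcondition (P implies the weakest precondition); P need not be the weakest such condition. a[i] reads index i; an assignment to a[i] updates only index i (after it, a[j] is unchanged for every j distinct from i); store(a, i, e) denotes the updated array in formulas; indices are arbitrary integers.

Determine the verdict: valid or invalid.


Working backward. After the program, the postcondition y + 3 ≤ 9 must hold; in canonical form it is y ≤ 6.
Before b := y + k - 2: y ≤ 6
Before x := mem[0] + 3*mem[x] + 7: y ≤ 6
Before k := b - 3*mem[k]: y ≤ 6
The weakest precondition is y ≤ 6.
Check whether y ≤ 4 implies it.
Every state satisfying the precondition satisfies the weakest precondition: the implication holds.
Answer: valid


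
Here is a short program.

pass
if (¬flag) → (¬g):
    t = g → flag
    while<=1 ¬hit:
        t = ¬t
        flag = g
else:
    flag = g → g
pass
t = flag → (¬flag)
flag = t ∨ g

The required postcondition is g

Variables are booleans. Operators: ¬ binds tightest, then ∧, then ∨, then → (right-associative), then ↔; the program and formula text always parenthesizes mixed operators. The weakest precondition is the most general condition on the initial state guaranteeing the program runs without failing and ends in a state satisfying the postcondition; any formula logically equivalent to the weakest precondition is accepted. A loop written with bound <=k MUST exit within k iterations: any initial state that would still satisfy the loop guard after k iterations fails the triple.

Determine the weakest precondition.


Working backward. After the program, g must hold.
Before flag := t ∨ g: g
Before t := flag → (¬flag): g
Before skip: g
Then branch requires ((¬hit) → (hit ∧ g)) ∧ (hit → g); else branch requires g.
Before the if: (((¬flag) → (¬g)) → (((¬hit) → (hit ∧ g)) ∧ (hit → g))) ∧ ((¬((¬flag) → (¬g))) → g)
Before skip: (((¬flag) → (¬g)) → (((¬hit) → (hit ∧ g)) ∧ (hit → g))) ∧ ((¬((¬flag) → (¬g))) → g)
Answer: WP = (((¬flag) → (¬g)) → (((¬hit) → (hit ∧ g)) ∧ (hit → g))) ∧ ((¬((¬flag) → (¬g))) → g)


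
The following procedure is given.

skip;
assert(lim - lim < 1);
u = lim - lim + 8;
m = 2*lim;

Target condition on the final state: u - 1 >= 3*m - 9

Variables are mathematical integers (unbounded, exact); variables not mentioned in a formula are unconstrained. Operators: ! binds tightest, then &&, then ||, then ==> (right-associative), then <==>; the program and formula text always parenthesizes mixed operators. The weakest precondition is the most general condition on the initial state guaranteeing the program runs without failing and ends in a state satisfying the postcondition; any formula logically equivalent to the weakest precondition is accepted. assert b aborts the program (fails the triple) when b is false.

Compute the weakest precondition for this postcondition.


Working backward. After the program, the postcondition u - 1 >= 3*m - 9 must hold; in canonical form it is u >= 3*m - 8.
Before m := 2*lim: u >= 6*lim - 8
Before u := lim - lim + 8: 6*lim <= 16
Before assert lim - lim < 1: 6*lim <= 16
Before skip: 6*lim <= 16
Answer: WP = 6*lim <= 16


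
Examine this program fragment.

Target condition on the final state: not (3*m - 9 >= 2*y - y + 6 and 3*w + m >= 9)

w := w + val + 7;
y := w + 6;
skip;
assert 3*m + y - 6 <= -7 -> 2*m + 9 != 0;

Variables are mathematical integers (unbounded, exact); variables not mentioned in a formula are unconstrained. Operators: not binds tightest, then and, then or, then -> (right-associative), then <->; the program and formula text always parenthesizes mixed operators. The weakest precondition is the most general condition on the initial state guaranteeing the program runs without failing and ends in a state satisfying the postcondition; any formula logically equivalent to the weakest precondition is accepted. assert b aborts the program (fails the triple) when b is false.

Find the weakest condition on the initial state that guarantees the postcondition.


Working backward. After the program, the postcondition not (3*m - 9 >= 2*y - y + 6 and 3*w + m >= 9) must hold; in canonical form it is not (3*m >= y + 15 and m + 3*w >= 9).
Before assert 3*m + y - 6 <= -7 -> 2*m + 9 != 0: (3*m + y <= -1 -> 2*m != -9) and (not (3*m >= y + 15 and m + 3*w >= 9))
Before skip: (3*m + y <= -1 -> 2*m != -9) and (not (3*m >= y + 15 and m + 3*w >= 9))
Before y := w + 6: (3*m + w <= -7 -> 2*m != -9) and (not (3*m >= w + 21 and m + 3*w >= 9))
Before w := w + val + 7: (3*m + val + w <= -14 -> 2*m != -9) and (not (3*m >= val + w + 28 and m + 3*val + 3*w >= -12))
Answer: WP = (3*m + val + w <= -14 -> 2*m != -9) and (not (3*m >= val + w + 28 and m + 3*val + 3*w >= -12))


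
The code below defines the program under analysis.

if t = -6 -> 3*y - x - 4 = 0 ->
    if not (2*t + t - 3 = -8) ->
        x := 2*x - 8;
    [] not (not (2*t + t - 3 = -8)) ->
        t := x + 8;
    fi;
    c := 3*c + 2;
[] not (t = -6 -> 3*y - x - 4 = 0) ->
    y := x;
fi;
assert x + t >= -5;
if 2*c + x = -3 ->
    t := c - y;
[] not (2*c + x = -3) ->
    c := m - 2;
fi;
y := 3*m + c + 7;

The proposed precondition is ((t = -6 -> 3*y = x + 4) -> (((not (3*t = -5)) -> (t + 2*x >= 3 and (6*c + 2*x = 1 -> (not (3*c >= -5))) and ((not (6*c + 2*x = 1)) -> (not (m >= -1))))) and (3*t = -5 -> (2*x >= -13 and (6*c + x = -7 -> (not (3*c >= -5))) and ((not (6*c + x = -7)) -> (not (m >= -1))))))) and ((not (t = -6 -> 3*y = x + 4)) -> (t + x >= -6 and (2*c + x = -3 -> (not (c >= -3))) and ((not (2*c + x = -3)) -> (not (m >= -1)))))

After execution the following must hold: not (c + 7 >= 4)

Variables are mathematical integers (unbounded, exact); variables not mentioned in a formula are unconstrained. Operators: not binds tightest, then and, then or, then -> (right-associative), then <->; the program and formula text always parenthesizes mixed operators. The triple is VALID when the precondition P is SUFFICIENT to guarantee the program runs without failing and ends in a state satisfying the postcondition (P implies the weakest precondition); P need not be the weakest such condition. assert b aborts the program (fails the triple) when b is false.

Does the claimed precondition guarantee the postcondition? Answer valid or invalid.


Working backward. After the program, the postcondition not (c + 7 >= 4) must hold; in canonical form it is not (c >= -3).
Before y := 3*m + c + 7: not (c >= -3)
Then branch requires not (c >= -3); else branch requires not (m >= -1).
Before the if: (2*c + x = -3 -> (not (c >= -3))) and ((not (2*c + x = -3)) -> (not (m >= -1)))
Before assert x + t >= -5: t + x >= -5 and (2*c + x = -3 -> (not (c >= -3))) and ((not (2*c + x = -3)) -> (not (m >= -1)))
Then branch requires ((not (3*t = -5)) -> (t + 2*x >= 3 and (6*c + 2*x = 1 -> (not (3*c >= -5))) and ((not (6*c + 2*x = 1)) -> (not (m >= -1))))) and (3*t = -5 -> (2*x >= -13 and (6*c + x = -7 -> (not (3*c >= -5))) and ((not (6*c + x = -7)) -> (not (m >= -1))))); else branch requires t + x >= -5 and (2*c + x = -3 -> (not (c >= -3))) and ((not (2*c + x = -3)) -> (not (m >= -1))).
Before the if: ((t = -6 -> 3*y = x + 4) -> (((not (3*t = -5)) -> (t + 2*x >= 3 and (6*c + 2*x = 1 -> (not (3*c >= -5))) and ((not (6*c + 2*x = 1)) -> (not (m >= -1))))) and (3*t = -5 -> (2*x >= -13 and (6*c + x = -7 -> (not (3*c >= -5))) and ((not (6*c + x = -7)) -> (not (m >= -1))))))) and ((not (t = -6 -> 3*y = x + 4)) -> (t + x >= -5 and (2*c + x = -3 -> (not (c >= -3))) and ((not (2*c + x = -3)) -> (not (m >= -1)))))
The weakest precondition is ((t = -6 -> 3*y = x + 4) -> (((not (3*t = -5)) -> (t + 2*x >= 3 and (6*c + 2*x = 1 -> (not (3*c >= -5))) and ((not (6*c + 2*x = 1)) -> (not (m >= -1))))) and (3*t = -5 -> (2*x >= -13 and (6*c + x = -7 -> (not (3*c >= -5))) and ((not (6*c + x = -7)) -> (not (m >= -1))))))) and ((not (t = -6 -> 3*y = x + 4)) -> (t + x >= -5 and (2*c + x = -3 -> (not (c >= -3))) and ((not (2*c + x = -3)) -> (not (m >= -1))))).
Check whether ((t = -6 -> 3*y = x + 4) -> (((not (3*t = -5)) -> (t + 2*x >= 3 and (6*c + 2*x = 1 -> (not (3*c >= -5))) and ((not (6*c + 2*x = 1)) -> (not (m >= -1))))) and (3*t = -5 -> (2*x >= -13 and (6*c + x = -7 -> (not (3*c >= -5))) and ((not (6*c + x = -7)) -> (not (m >= -1))))))) and ((not (t = -6 -> 3*y = x + 4)) -> (t + x >= -6 and (2*c + x = -3 -> (not (c >= -3))) and ((not (2*c + x = -3)) -> (not (m >= -1))))) implies it.
Countermodel: at the initial state c = 0, m = -2, t = -6, x = 0, y = 0, the precondition holds but the weakest precondition fails.
Answer: invalid


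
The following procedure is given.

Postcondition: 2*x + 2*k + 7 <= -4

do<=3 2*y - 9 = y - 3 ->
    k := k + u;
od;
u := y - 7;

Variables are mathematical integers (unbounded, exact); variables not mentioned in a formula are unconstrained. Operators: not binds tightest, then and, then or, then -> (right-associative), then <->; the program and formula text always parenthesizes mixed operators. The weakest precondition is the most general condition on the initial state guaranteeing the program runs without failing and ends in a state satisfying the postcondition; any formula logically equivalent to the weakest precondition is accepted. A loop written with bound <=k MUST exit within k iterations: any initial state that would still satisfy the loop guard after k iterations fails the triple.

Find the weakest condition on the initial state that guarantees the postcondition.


Working backward. After the program, the postcondition 2*x + 2*k + 7 <= -4 must hold; in canonical form it is 2*k + 2*x <= -11.
Before u := y - 7: 2*k + 2*x <= -11
Before the loop (bound <=3), unroll the exhaustion recursion (WP_0 = exit-now case; WP_j = one more guarded iteration, up to j = 3):
  WP_0: (not (y = 6)) and 2*k + 2*x <= -11
  WP_1: (y = 6 -> ((not (y = 6)) and 2*k + 2*u + 2*x <= -11)) and ((not (y = 6)) -> 2*k + 2*x <= -11)
  WP_2: (y = 6 -> ((y = 6 -> ((not (y = 6)) and 2*k + 4*u + 2*x <= -11)) and ((not (y = 6)) -> 2*k + 2*u + 2*x <= -11))) and ((not (y = 6)) -> 2*k + 2*x <= -11)
  WP_3: (y = 6 -> ((y = 6 -> ((y = 6 -> ((not (y = 6)) and 2*k + 6*u + 2*x <= -11)) and ((not (y = 6)) -> 2*k + 4*u + 2*x <= -11))) and ((not (y = 6)) -> 2*k + 2*u + 2*x <= -11))) and ((not (y = 6)) -> 2*k + 2*x <= -11)
So before the loop: (y = 6 -> ((y = 6 -> ((y = 6 -> ((not (y = 6)) and 2*k + 6*u + 2*x <= -11)) and ((not (y = 6)) -> 2*k + 4*u + 2*x <= -11))) and ((not (y = 6)) -> 2*k + 2*u + 2*x <= -11))) and ((not (y = 6)) -> 2*k + 2*x <= -11)
Answer: WP = (y = 6 -> ((y = 6 -> ((y = 6 -> ((not (y = 6)) and 2*k + 6*u + 2*x <= -11)) and ((not (y = 6)) -> 2*k + 4*u + 2*x <= -11))) and ((not (y = 6)) -> 2*k + 2*u + 2*x <= -11))) and ((not (y = 6)) -> 2*k + 2*x <= -11)


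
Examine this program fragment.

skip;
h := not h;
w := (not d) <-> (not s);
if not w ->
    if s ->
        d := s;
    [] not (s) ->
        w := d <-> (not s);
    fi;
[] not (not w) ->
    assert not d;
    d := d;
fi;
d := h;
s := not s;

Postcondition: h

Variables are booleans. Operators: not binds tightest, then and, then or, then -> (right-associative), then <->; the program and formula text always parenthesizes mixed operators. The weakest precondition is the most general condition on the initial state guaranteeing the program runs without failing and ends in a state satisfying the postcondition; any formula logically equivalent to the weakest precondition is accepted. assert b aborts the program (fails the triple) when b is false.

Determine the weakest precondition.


Working backward. After the program, h must hold.
Before s := not s: h
Before d := h: h
Then branch requires (s -> h) and ((not s) -> h); else branch requires (not d) and h.
Before the if: ((not w) -> ((s -> h) and ((not s) -> h))) and (w -> ((not d) and h))
Before w := (not d) <-> (not s): ((not ((not d) <-> (not s))) -> ((s -> h) and ((not s) -> h))) and (((not d) <-> (not s)) -> ((not d) and h))
Before h := not h: ((not ((not d) <-> (not s))) -> ((s -> (not h)) and ((not s) -> (not h)))) and (((not d) <-> (not s)) -> ((not d) and (not h)))
Before skip: ((not ((not d) <-> (not s))) -> ((s -> (not h)) and ((not s) -> (not h)))) and (((not d) <-> (not s)) -> ((not d) and (not h)))
Answer: WP = ((not ((not d) <-> (not s))) -> ((s -> (not h)) and ((not s) -> (not h)))) and (((not d) <-> (not s)) -> ((not d) and (not h)))


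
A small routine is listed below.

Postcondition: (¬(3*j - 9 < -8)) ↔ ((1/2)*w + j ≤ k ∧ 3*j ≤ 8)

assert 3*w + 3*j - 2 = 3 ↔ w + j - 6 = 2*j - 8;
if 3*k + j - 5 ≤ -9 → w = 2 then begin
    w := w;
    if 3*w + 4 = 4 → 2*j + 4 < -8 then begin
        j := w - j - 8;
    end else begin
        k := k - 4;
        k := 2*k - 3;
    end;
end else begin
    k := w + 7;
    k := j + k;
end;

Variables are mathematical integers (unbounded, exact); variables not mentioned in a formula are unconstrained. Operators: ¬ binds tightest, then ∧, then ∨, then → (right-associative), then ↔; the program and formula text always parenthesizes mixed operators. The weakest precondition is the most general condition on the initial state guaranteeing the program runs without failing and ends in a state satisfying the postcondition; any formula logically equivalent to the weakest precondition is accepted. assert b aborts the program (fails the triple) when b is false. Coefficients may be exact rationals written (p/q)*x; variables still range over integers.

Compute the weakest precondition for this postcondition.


Working backward. After the program, the postcondition (¬(3*j - 9 < -8)) ↔ ((1/2)*w + j ≤ k ∧ 3*j ≤ 8) must hold; in canonical form it is (¬(3*j < 1)) ↔ (j + (1/2)*w ≤ k ∧ 3*j ≤ 8).
Then branch requires ((3*w = 0 → 2*j < -12) → ((¬(3*w < 3*j + 25)) ↔ ((3/2)*w ≤ j + k + 8 ∧ 3*w ≤ 3*j + 32))) ∧ ((¬(3*w = 0 → 2*j < -12)) → ((¬(3*j < 1)) ↔ (j + (1/2)*w ≤ 2*k - 11 ∧ 3*j ≤ 8))); else branch requires (¬(3*j < 1)) ↔ ((1/2)*w ≥ -7 ∧ 3*j ≤ 8).
Before the if: ((j + 3*k ≤ -4 → w = 2) → (((3*w = 0 → 2*j < -12) → ((¬(3*w < 3*j + 25)) ↔ ((3/2)*w ≤ j + k + 8 ∧ 3*w ≤ 3*j + 32))) ∧ ((¬(3*w = 0 → 2*j < -12)) → ((¬(3*j < 1)) ↔ (j + (1/2)*w ≤ 2*k - 11 ∧ 3*j ≤ 8))))) ∧ ((¬(j + 3*k ≤ -4 → w = 2)) → ((¬(3*j < 1)) ↔ ((1/2)*w ≥ -7 ∧ 3*j ≤ 8)))
Before assert 3*w + 3*j - 2 = 3 ↔ w + j - 6 = 2*j - 8: (3*j + 3*w = 5 ↔ w = j - 2) ∧ ((j + 3*k ≤ -4 → w = 2) → (((3*w = 0 → 2*j < -12) → ((¬(3*w < 3*j + 25)) ↔ ((3/2)*w ≤ j + k + 8 ∧ 3*w ≤ 3*j + 32))) ∧ ((¬(3*w = 0 → 2*j < -12)) → ((¬(3*j < 1)) ↔ (j + (1/2)*w ≤ 2*k - 11 ∧ 3*j ≤ 8))))) ∧ ((¬(j + 3*k ≤ -4 → w = 2)) → ((¬(3*j < 1)) ↔ ((1/2)*w ≥ -7 ∧ 3*j ≤ 8)))
Answer: WP = (3*j + 3*w = 5 ↔ w = j - 2) ∧ ((j + 3*k ≤ -4 → w = 2) → (((3*w = 0 → 2*j < -12) → ((¬(3*w < 3*j + 25)) ↔ ((3/2)*w ≤ j + k + 8 ∧ 3*w ≤ 3*j + 32))) ∧ ((¬(3*w = 0 → 2*j < -12)) → ((¬(3*j < 1)) ↔ (j + (1/2)*w ≤ 2*k - 11 ∧ 3*j ≤ 8))))) ∧ ((¬(j + 3*k ≤ -4 → w = 2)) → ((¬(3*j < 1)) ↔ ((1/2)*w ≥ -7 ∧ 3*j ≤ 8)))


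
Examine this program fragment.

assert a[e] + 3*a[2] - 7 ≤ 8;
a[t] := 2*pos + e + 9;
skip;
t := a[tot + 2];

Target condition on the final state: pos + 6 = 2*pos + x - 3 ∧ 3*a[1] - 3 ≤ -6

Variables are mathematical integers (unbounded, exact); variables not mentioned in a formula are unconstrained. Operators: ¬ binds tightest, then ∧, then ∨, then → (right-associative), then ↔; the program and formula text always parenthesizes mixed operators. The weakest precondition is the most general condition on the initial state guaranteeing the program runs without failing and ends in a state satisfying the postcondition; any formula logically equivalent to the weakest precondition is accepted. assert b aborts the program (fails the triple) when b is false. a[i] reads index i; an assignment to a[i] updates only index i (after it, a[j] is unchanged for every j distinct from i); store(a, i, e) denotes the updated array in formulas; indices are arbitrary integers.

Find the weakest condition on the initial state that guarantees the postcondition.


Working backward. After the program, the postcondition pos + 6 = 2*pos + x - 3 ∧ 3*a[1] - 3 ≤ -6 must hold; in canonical form it is pos + x = 9 ∧ 3*a[1] ≤ -3.
Before t := a[tot + 2]: pos + x = 9 ∧ 3*a[1] ≤ -3
Before skip: pos + x = 9 ∧ 3*a[1] ≤ -3
Before a[t] := 2*pos + e + 9: pos + x = 9 ∧ 3*store(a, t, e + 2*pos + 9)[1] ≤ -3
Before assert a[e] + 3*a[2] - 7 ≤ 8: 3*a[2] + a[e] ≤ 15 ∧ pos + x = 9 ∧ 3*store(a, t, e + 2*pos + 9)[1] ≤ -3
Answer: WP = 3*a[2] + a[e] ≤ 15 ∧ pos + x = 9 ∧ 3*store(a, t, e + 2*pos + 9)[1] ≤ -3


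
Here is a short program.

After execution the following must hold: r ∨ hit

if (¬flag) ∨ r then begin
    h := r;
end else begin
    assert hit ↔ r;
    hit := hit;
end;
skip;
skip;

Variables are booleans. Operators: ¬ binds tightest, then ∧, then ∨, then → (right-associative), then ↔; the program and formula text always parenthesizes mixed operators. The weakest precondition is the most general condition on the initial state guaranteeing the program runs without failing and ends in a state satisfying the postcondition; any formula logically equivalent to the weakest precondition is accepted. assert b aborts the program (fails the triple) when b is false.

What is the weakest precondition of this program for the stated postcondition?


Working backward. After the program, r ∨ hit must hold.
Before skip: r ∨ hit
Before skip: r ∨ hit
Then branch requires r ∨ hit; else branch requires (hit ↔ r) ∧ (r ∨ hit).
Before the if: (((¬flag) ∨ r) → (r ∨ hit)) ∧ ((¬((¬flag) ∨ r)) → ((hit ↔ r) ∧ (r ∨ hit)))
Answer: WP = (((¬flag) ∨ r) → (r ∨ hit)) ∧ ((¬((¬flag) ∨ r)) → ((hit ↔ r) ∧ (r ∨ hit)))


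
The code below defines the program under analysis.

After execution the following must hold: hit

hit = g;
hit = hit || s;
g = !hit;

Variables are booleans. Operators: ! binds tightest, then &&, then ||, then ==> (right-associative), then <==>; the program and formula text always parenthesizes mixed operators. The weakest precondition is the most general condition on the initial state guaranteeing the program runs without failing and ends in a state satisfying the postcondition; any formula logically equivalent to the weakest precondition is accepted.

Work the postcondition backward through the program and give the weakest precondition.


Working backward. After the program, hit must hold.
Before g := !hit: hit
Before hit := hit || s: hit || s
Before hit := g: g || s
Answer: WP = g || s


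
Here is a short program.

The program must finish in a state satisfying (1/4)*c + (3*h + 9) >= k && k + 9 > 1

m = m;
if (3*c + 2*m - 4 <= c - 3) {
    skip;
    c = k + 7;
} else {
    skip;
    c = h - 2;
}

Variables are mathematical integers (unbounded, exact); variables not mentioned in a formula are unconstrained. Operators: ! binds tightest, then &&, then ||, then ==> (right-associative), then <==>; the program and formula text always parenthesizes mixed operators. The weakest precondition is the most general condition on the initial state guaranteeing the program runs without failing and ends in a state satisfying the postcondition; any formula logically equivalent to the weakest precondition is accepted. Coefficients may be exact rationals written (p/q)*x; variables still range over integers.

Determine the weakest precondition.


Working backward. After the program, the postcondition (1/4)*c + (3*h + 9) >= k && k + 9 > 1 must hold; in canonical form it is (1/4)*c + 3*h >= k - 9 && k > -8.
Then branch requires 3*h >= (3/4)*k - 43/4 && k > -8; else branch requires (13/4)*h >= k - 17/2 && k > -8.
Before the if: (2*c + 2*m <= 1 ==> (3*h >= (3/4)*k - 43/4 && k > -8)) && ((!(2*c + 2*m <= 1)) ==> ((13/4)*h >= k - 17/2 && k > -8))
Before m := m: (2*c + 2*m <= 1 ==> (3*h >= (3/4)*k - 43/4 && k > -8)) && ((!(2*c + 2*m <= 1)) ==> ((13/4)*h >= k - 17/2 && k > -8))
Answer: WP = (2*c + 2*m <= 1 ==> (3*h >= (3/4)*k - 43/4 && k > -8)) && ((!(2*c + 2*m <= 1)) ==> ((13/4)*h >= k - 17/2 && k > -8))


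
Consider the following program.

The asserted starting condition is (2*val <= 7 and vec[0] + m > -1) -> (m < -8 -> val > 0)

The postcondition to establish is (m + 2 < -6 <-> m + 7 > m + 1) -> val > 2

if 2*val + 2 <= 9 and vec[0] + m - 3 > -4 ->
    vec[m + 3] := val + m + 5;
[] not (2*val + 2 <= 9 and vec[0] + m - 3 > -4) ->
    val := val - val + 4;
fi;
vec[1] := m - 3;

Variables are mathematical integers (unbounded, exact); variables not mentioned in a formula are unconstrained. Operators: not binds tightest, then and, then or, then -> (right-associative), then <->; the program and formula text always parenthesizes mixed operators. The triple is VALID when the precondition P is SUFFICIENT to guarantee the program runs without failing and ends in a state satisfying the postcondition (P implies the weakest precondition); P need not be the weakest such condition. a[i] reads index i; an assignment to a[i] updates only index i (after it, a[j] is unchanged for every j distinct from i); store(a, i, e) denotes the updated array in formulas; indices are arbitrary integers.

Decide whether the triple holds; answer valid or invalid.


Working backward. After the program, the postcondition (m + 2 < -6 <-> m + 7 > m + 1) -> val > 2 must hold; in canonical form it is m < -8 -> val > 2.
Before vec[1] := m - 3: m < -8 -> val > 2
Then branch requires m < -8 -> val > 2; else branch requires true.
Before the if: (2*val <= 7 and vec[0] + m > -1) -> (m < -8 -> val > 2)
The weakest precondition is (2*val <= 7 and vec[0] + m > -1) -> (m < -8 -> val > 2).
Check whether (2*val <= 7 and vec[0] + m > -1) -> (m < -8 -> val > 0) implies it.
Countermodel: at the initial state m = -9, val = 1, vec = {[0] = 9, elsewhere 9}, the precondition holds but the weakest precondition fails.
Answer: invalid


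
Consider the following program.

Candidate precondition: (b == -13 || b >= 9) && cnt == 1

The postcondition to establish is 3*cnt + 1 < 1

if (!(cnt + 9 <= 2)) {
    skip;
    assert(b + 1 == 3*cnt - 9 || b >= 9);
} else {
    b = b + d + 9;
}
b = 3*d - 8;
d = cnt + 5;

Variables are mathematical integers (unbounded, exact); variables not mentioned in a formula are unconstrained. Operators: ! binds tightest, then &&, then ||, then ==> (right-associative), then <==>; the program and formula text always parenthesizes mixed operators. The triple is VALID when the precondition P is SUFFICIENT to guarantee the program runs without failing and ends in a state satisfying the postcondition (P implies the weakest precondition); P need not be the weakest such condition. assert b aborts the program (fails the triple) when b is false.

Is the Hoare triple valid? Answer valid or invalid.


Working backward. After the program, the postcondition 3*cnt + 1 < 1 must hold; in canonical form it is 3*cnt < 0.
Before d := cnt + 5: 3*cnt < 0
Before b := 3*d - 8: 3*cnt < 0
Then branch requires (b == 3*cnt - 10 || b >= 9) && 3*cnt < 0; else branch requires 3*cnt < 0.
Before the if: ((!(cnt <= -7)) ==> ((b == 3*cnt - 10 || b >= 9) && 3*cnt < 0)) && (cnt <= -7 ==> 3*cnt < 0)
The weakest precondition is ((!(cnt <= -7)) ==> ((b == 3*cnt - 10 || b >= 9) && 3*cnt < 0)) && (cnt <= -7 ==> 3*cnt < 0).
Check whether (b == -13 || b >= 9) && cnt == 1 implies it.
Countermodel: at the initial state b = 9, cnt = 1, the precondition holds but the weakest precondition fails.
Answer: invalid


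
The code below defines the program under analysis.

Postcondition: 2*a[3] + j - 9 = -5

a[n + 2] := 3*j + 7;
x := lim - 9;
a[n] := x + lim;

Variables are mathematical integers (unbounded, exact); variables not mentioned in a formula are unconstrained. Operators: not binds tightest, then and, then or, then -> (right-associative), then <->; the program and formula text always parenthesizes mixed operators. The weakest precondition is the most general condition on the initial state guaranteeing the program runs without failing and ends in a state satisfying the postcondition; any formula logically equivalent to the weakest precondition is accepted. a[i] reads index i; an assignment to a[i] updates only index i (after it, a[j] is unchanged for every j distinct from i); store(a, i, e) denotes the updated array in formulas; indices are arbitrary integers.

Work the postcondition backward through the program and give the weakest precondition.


Working backward. After the program, the postcondition 2*a[3] + j - 9 = -5 must hold; in canonical form it is 2*a[3] + j = 4.
Before a[n] := x + lim: 2*store(a, n, lim + x)[3] + j = 4
Before x := lim - 9: 2*store(a, n, 2*lim - 9)[3] + j = 4
Before a[n + 2] := 3*j + 7: 2*store(store(a, n + 2, 3*j + 7), n, 2*lim - 9)[3] + j = 4
Answer: WP = 2*store(store(a, n + 2, 3*j + 7), n, 2*lim - 9)[3] + j = 4


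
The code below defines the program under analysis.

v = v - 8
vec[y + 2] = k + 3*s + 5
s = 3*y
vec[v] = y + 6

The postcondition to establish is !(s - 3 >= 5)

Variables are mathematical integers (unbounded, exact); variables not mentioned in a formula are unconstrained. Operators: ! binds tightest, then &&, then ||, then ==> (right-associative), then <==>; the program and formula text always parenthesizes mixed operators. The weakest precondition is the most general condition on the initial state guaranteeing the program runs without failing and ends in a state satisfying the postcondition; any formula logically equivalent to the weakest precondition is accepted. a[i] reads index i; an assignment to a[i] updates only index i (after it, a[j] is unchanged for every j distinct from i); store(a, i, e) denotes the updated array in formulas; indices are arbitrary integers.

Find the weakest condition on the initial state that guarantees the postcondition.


Working backward. After the program, the postcondition !(s - 3 >= 5) must hold; in canonical form it is !(s >= 8).
Before vec[v] := y + 6: !(s >= 8)
Before s := 3*y: !(3*y >= 8)
Before vec[y + 2] := k + 3*s + 5: !(3*y >= 8)
Before v := v - 8: !(3*y >= 8)
Answer: WP = !(3*y >= 8)


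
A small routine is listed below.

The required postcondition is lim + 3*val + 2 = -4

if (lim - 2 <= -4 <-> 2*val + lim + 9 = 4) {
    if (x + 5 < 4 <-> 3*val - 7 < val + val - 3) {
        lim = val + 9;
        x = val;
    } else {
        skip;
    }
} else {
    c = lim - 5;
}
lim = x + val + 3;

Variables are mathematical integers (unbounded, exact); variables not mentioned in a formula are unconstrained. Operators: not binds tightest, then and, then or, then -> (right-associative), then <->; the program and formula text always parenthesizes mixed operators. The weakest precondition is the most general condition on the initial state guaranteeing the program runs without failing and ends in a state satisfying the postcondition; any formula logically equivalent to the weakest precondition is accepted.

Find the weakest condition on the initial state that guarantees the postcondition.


Working backward. After the program, the postcondition lim + 3*val + 2 = -4 must hold; in canonical form it is lim + 3*val = -6.
Before lim := x + val + 3: 4*val + x = -9
Then branch requires ((x < -1 <-> val < 4) -> 5*val = -9) and ((not (x < -1 <-> val < 4)) -> 4*val + x = -9); else branch requires 4*val + x = -9.
Before the if: ((lim <= -2 <-> lim + 2*val = -5) -> (((x < -1 <-> val < 4) -> 5*val = -9) and ((not (x < -1 <-> val < 4)) -> 4*val + x = -9))) and ((not (lim <= -2 <-> lim + 2*val = -5)) -> 4*val + x = -9)
Answer: WP = ((lim <= -2 <-> lim + 2*val = -5) -> (((x < -1 <-> val < 4) -> 5*val = -9) and ((not (x < -1 <-> val < 4)) -> 4*val + x = -9))) and ((not (lim <= -2 <-> lim + 2*val = -5)) -> 4*val + x = -9)


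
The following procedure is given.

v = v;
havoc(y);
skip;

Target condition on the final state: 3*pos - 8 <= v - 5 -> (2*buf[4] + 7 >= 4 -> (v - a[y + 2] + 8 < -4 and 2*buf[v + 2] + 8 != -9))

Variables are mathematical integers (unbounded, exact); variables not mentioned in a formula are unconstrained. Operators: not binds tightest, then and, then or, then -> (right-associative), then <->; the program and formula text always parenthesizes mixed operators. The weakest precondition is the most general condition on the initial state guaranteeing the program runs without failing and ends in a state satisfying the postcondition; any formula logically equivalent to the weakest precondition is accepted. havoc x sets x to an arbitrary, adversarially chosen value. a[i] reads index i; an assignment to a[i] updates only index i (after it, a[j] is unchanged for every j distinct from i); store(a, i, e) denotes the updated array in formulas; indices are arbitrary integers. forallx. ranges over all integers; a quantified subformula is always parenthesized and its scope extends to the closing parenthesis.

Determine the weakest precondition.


Working backward. After the program, the postcondition 3*pos - 8 <= v - 5 -> (2*buf[4] + 7 >= 4 -> (v - a[y + 2] + 8 < -4 and 2*buf[v + 2] + 8 != -9)) must hold; in canonical form it is 3*pos <= v + 3 -> (2*buf[4] >= -3 -> (v < a[y + 2] - 12 and 2*buf[v + 2] != -17)).
Before skip: 3*pos <= v + 3 -> (2*buf[4] >= -3 -> (v < a[y + 2] - 12 and 2*buf[v + 2] != -17))
Before havoc y: forall y_1. (3*pos <= v + 3 -> (2*buf[4] >= -3 -> (v < a[y_1 + 2] - 12 and 2*buf[v + 2] != -17)))
Before v := v: forall y_1. (3*pos <= v + 3 -> (2*buf[4] >= -3 -> (v < a[y_1 + 2] - 12 and 2*buf[v + 2] != -17)))
Answer: WP = forall y_1. (3*pos <= v + 3 -> (2*buf[4] >= -3 -> (v < a[y_1 + 2] - 12 and 2*buf[v + 2] != -17)))


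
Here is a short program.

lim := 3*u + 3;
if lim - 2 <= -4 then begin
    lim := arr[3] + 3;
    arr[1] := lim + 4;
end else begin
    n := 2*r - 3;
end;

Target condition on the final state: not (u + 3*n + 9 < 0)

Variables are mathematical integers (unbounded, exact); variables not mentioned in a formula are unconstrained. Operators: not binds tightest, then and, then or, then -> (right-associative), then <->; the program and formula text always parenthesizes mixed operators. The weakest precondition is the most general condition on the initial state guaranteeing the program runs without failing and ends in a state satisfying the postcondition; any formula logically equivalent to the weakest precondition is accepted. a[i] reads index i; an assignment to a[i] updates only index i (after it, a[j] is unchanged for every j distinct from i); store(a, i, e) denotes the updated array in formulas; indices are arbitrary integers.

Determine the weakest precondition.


Working backward. After the program, the postcondition not (u + 3*n + 9 < 0) must hold; in canonical form it is not (3*n + u < -9).
Then branch requires not (3*n + u < -9); else branch requires not (6*r + u < 0).
Before the if: (lim <= -2 -> (not (3*n + u < -9))) and ((not (lim <= -2)) -> (not (6*r + u < 0)))
Before lim := 3*u + 3: (3*u <= -5 -> (not (3*n + u < -9))) and ((not (3*u <= -5)) -> (not (6*r + u < 0)))
Answer: WP = (3*u <= -5 -> (not (3*n + u < -9))) and ((not (3*u <= -5)) -> (not (6*r + u < 0)))


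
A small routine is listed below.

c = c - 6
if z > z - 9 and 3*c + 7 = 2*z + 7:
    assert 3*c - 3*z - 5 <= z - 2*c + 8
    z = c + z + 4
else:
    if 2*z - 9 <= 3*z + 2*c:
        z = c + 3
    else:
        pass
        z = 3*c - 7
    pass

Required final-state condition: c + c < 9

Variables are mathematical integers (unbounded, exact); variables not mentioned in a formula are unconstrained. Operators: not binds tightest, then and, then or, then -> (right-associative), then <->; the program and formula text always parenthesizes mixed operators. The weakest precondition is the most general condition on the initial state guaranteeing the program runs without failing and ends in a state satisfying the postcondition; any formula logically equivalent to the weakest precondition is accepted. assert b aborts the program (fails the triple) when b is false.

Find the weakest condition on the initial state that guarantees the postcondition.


Working backward. After the program, the postcondition c + c < 9 must hold; in canonical form it is 2*c < 9.
Then branch requires 5*c <= 4*z + 13 and 2*c < 9; else branch requires (2*c + z >= -9 -> 2*c < 9) and ((not (2*c + z >= -9)) -> 2*c < 9).
Before the if: (3*c = 2*z -> (5*c <= 4*z + 13 and 2*c < 9)) and ((not (3*c = 2*z)) -> ((2*c + z >= -9 -> 2*c < 9) and ((not (2*c + z >= -9)) -> 2*c < 9)))
Before c := c - 6: (3*c = 2*z + 18 -> (5*c <= 4*z + 43 and 2*c < 21)) and ((not (3*c = 2*z + 18)) -> ((2*c + z >= 3 -> 2*c < 21) and ((not (2*c + z >= 3)) -> 2*c < 21)))
Answer: WP = (3*c = 2*z + 18 -> (5*c <= 4*z + 43 and 2*c < 21)) and ((not (3*c = 2*z + 18)) -> ((2*c + z >= 3 -> 2*c < 21) and ((not (2*c + z >= 3)) -> 2*c < 21)))


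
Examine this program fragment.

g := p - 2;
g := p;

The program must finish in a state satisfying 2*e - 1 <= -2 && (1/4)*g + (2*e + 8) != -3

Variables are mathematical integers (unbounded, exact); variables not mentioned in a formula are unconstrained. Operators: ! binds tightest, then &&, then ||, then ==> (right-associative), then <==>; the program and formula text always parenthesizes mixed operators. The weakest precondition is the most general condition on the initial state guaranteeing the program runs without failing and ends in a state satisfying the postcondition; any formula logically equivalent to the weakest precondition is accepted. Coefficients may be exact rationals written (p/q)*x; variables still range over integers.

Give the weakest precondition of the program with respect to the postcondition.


Working backward. After the program, the postcondition 2*e - 1 <= -2 && (1/4)*g + (2*e + 8) != -3 must hold; in canonical form it is 2*e <= -1 && 2*e + (1/4)*g != -11.
Before g := p: 2*e <= -1 && 2*e + (1/4)*p != -11
Before g := p - 2: 2*e <= -1 && 2*e + (1/4)*p != -11
Answer: WP = 2*e <= -1 && 2*e + (1/4)*p != -11
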